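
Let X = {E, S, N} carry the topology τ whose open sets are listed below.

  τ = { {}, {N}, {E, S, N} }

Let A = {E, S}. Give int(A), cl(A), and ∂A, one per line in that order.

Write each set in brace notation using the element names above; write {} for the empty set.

int(A) = {}
cl(A)  = {E, S}
∂A     = {E, S}

opens ⊆ A: {}; union → int = {}
complement {N}; its interior {N}; cl(A) = X∖{N} = {E, S}
boundary = {E, S} ∖ {} = {E, S}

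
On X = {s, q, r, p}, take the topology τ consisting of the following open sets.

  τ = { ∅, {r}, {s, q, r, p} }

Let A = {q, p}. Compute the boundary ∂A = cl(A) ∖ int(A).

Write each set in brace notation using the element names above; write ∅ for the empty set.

U open, U⊆A: ∅. int(A) = ⋃ = ∅
X∖A={s, r}, int(X∖A)={r}, hence cl(A)={s, q, p}
∂A: remove int from cl → {s, q, p}

{s, q, p}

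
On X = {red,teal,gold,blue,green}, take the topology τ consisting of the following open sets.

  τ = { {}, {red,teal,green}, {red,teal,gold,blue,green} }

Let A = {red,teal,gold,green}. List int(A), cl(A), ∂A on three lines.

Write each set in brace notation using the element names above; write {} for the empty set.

interior: largest open inside A is {red,teal,green} (from {}, {red,teal,green})
cl via duality: int({blue}) = {}, so X∖{} = {red,teal,gold,blue,green}
cl∖int = {gold,blue}

int(A) = {red,teal,green}
cl(A)  = {red,teal,gold,blue,green}
∂A     = {gold,blue}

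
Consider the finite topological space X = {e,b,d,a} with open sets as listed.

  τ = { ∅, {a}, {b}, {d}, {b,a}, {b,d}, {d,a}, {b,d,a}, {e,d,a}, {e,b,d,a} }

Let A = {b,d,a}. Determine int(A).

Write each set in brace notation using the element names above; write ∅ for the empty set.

{b,d,a}

opens ⊆ A: ∅, {b}, {d}, {a}, {b,a}, {d,a}, {b,d}, {b,d,a}; union → int = {b,d,a}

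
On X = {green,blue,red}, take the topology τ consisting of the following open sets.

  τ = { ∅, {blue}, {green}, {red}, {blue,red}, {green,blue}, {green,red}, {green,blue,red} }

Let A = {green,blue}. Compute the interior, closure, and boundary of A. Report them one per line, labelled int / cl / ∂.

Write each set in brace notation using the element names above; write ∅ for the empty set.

int(A) = {green,blue}
cl(A)  = {green,blue}
∂A     = ∅

interior: largest open inside A is {green,blue} (from ∅, {green}, {blue}, {green,blue})
cl via duality: int({red}) = {red}, so X∖{red} = {green,blue}
cl∖int = ∅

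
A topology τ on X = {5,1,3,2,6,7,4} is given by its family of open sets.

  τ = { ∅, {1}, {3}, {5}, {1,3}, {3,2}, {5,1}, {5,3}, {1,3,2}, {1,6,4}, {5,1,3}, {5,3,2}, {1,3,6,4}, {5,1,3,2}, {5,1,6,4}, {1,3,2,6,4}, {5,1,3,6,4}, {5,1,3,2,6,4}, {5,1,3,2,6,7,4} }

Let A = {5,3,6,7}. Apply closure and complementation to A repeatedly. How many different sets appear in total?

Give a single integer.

cl via duality: int({1,2,4}) = {1}, so X∖{1} = {5,3,2,6,7,4}
Write k for closure, c for complement:
  1. A     = {5,3,6,7}
  2. kA    = {5,3,2,6,7,4}
  3. cA    = {1,2,4}
  4. ckA   = {1}
  5. kcA   = {1,2,6,7,4}
  6. kckA  = {1,6,7,4}
  7. ckcA  = {5,3}
  8. ckckA = {5,3,2}
  9. kckcA = {5,3,2,7}
  10. ckckcA = {1,6,4}
applying k or c yields no new set

10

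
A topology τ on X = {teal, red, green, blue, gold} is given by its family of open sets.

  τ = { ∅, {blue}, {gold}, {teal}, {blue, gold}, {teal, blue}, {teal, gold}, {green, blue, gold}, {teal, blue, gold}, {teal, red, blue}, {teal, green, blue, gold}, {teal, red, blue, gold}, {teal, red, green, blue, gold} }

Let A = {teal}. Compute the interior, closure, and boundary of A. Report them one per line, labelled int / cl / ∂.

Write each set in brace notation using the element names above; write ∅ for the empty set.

opens ⊆ A: ∅, {teal}; union → int = {teal}
complement {red, green, blue, gold}; its interior {green, blue, gold}; cl(A) = X∖{green, blue, gold} = {teal, red}
boundary = {teal, red} ∖ {teal} = {red}

int(A) = {teal}
cl(A)  = {teal, red}
∂A     = {red}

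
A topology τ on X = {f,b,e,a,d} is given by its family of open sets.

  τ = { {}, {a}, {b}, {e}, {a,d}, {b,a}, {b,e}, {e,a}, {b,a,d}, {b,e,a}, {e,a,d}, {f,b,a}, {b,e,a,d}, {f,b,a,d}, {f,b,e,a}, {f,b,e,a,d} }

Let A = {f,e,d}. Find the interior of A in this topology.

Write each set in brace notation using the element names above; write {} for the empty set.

{e}

interior: largest open inside A is {e} (from {}, {e})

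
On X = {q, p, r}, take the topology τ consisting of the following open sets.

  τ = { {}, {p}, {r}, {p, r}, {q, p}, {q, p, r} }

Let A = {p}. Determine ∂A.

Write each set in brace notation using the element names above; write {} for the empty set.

{q}

opens ⊆ A: {}, {p}; union → int = {p}
complement {q, r}; its interior {r}; cl(A) = X∖{r} = {q, p}
boundary = {q, p} ∖ {p} = {q}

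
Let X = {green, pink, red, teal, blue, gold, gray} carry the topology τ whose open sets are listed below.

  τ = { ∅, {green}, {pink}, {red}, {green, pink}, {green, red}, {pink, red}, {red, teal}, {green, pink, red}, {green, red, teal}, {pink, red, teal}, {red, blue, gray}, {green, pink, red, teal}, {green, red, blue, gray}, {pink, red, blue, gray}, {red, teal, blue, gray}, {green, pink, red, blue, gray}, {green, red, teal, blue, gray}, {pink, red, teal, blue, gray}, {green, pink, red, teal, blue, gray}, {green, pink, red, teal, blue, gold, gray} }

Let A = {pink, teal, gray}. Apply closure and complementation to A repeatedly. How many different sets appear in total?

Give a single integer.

complement {green, red, blue, gold}; its interior {green, red}; cl(A) = X∖{green, red} = {pink, teal, blue, gold, gray}
With k = closure, c = complement:
  1. A     = {pink, teal, gray}
  2. kA    = {pink, teal, blue, gold, gray}
  3. cA    = {green, red, blue, gold}
  4. ckA   = {green, red}
  5. kcA   = {green, red, teal, blue, gold, gray}
  6. ckcA  = {pink}
  7. kckcA = {pink, gold}
  8. ckckcA = {green, red, teal, blue, gray}
k, c of each give nothing new

8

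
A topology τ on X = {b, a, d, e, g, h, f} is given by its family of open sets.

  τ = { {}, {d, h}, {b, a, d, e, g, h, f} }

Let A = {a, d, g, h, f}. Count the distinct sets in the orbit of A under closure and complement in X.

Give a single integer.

6

closure: X∖int(X∖A) = X∖{} = {b, a, d, e, g, h, f}
Let k=closure and c=complement:
  1. A     = {a, d, g, h, f}
  2. kA    = {b, a, d, e, g, h, f}
  3. cA    = {b, e}
  4. ckA   = {}
  5. kcA   = {b, a, e, g, f}
  6. ckcA  = {d, h}
— saturated at 6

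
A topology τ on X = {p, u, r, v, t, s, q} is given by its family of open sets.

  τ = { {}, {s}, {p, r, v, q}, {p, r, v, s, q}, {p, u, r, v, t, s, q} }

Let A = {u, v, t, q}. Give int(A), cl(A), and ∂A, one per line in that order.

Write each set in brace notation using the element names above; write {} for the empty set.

int(A) = {}
cl(A)  = {p, u, r, v, t, q}
∂A     = {p, u, r, v, t, q}

interior: largest open inside A is {} (from {})
cl via duality: int({p, r, s}) = {s}, so X∖{s} = {p, u, r, v, t, q}
cl∖int = {p, u, r, v, t, q}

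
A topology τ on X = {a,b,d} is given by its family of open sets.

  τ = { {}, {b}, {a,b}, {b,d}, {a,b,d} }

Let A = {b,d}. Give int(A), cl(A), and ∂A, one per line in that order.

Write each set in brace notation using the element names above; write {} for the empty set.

int(A) = {b,d}
cl(A)  = {a,b,d}
∂A     = {a}

open subsets of A: {}, {b}, {b,d}; so int(A) = {b,d}
closure: X∖int(X∖A) = X∖{} = {a,b,d}
∂A = {a,b,d} minus {b,d} = {a}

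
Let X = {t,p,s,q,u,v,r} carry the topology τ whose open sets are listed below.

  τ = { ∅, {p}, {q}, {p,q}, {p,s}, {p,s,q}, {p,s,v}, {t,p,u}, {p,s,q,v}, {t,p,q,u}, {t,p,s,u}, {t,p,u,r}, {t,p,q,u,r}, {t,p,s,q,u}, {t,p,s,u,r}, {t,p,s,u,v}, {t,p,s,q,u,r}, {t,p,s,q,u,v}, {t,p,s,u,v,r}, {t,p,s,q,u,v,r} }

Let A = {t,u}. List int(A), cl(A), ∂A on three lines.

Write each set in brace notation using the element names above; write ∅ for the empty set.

opens ⊆ A: ∅; union → int = ∅
complement {p,s,q,v,r}; its interior {p,s,q,v}; cl(A) = X∖{p,s,q,v} = {t,u,r}
boundary = {t,u,r} ∖ ∅ = {t,u,r}

int(A) = ∅
cl(A)  = {t,u,r}
∂A     = {t,u,r}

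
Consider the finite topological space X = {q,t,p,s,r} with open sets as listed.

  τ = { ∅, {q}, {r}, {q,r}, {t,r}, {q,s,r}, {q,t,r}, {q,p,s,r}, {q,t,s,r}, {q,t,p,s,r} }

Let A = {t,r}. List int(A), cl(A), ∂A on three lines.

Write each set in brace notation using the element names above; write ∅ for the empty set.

int(A) = {t,r}
cl(A)  = {t,p,s,r}
∂A     = {p,s}

interior: largest open inside A is {t,r} (from ∅, {r}, {t,r})
cl via duality: int({q,p,s}) = {q}, so X∖{q} = {t,p,s,r}
cl∖int = {p,s}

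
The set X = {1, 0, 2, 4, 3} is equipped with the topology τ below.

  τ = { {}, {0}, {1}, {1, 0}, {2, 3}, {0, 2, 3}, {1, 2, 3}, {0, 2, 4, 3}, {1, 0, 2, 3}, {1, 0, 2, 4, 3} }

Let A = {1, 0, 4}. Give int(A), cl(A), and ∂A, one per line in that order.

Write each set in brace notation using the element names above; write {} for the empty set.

U open, U⊆A: {}, {0}, {1}, {1, 0}. int(A) = ⋃ = {1, 0}
X∖A={2, 3}, int(X∖A)={2, 3}, hence cl(A)={1, 0, 4}
∂A: remove int from cl → {4}

int(A) = {1, 0}
cl(A)  = {1, 0, 4}
∂A     = {4}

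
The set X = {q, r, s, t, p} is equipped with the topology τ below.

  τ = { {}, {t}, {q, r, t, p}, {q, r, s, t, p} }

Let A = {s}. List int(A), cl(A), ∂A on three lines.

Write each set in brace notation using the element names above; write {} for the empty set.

int(A) = {}
cl(A)  = {s}
∂A     = {s}

opens ⊆ A: {}; union → int = {}
complement {q, r, t, p}; its interior {q, r, t, p}; cl(A) = X∖{q, r, t, p} = {s}
boundary = {s} ∖ {} = {s}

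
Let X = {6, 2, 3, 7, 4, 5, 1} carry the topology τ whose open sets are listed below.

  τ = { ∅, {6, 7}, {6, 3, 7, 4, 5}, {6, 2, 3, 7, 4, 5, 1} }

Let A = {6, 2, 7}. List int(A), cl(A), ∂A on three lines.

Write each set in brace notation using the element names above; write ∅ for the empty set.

int(A) = {6, 7}
cl(A)  = {6, 2, 3, 7, 4, 5, 1}
∂A     = {2, 3, 4, 5, 1}

opens ⊆ A: ∅, {6, 7}; union → int = {6, 7}
complement {3, 4, 5, 1}; its interior ∅; cl(A) = X∖∅ = {6, 2, 3, 7, 4, 5, 1}
boundary = {6, 2, 3, 7, 4, 5, 1} ∖ {6, 7} = {2, 3, 4, 5, 1}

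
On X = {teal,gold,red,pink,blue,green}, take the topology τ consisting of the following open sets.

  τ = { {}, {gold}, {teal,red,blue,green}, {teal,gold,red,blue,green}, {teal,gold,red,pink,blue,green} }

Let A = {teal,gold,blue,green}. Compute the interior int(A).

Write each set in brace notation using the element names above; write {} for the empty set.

U open, U⊆A: {}, {gold}. int(A) = ⋃ = {gold}

{gold}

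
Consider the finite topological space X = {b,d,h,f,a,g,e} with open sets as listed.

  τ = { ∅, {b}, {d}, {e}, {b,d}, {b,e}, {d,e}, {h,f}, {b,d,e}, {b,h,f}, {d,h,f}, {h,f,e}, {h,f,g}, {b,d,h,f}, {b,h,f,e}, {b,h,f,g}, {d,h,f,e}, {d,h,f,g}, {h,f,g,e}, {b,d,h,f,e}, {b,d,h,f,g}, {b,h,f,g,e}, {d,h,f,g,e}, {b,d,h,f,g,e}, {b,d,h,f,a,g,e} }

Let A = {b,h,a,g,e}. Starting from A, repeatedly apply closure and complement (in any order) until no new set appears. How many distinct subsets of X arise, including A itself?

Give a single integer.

10

closure: X∖int(X∖A) = X∖{d} = {b,h,f,a,g,e}
Let k=closure and c=complement:
  1. A     = {b,h,a,g,e}
  2. kA    = {b,h,f,a,g,e}
  3. cA    = {d,f}
  4. ckA   = {d}
  5. kcA   = {d,h,f,a,g}
  6. kckA  = {d,a}
  7. ckcA  = {b,e}
  8. ckckA = {b,h,f,g,e}
  9. kckcA = {b,a,e}
  10. ckckcA = {d,h,f,g}
— saturated at 10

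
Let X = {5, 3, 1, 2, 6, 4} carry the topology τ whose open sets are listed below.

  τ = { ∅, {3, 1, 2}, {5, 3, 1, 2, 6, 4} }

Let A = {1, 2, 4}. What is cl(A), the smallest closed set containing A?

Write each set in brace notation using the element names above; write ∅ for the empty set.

closure: X∖int(X∖A) = X∖∅ = {5, 3, 1, 2, 6, 4}

{5, 3, 1, 2, 6, 4}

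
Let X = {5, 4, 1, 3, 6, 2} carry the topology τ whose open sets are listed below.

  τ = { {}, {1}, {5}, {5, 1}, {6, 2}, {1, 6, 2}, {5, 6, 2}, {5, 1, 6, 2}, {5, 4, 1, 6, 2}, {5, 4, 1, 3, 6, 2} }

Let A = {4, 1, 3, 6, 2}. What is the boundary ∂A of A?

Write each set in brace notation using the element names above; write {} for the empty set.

{4, 3}

interior: largest open inside A is {1, 6, 2} (from {}, {1}, {6, 2}, {1, 6, 2})
cl via duality: int({5}) = {5}, so X∖{5} = {4, 1, 3, 6, 2}
cl∖int = {4, 3}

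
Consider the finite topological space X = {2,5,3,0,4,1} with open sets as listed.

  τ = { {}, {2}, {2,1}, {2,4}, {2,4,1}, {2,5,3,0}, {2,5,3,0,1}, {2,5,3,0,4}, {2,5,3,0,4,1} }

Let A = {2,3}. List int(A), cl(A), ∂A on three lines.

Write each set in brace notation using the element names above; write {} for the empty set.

U open, U⊆A: {}, {2}. int(A) = ⋃ = {2}
X∖A={5,0,4,1}, int(X∖A)={}, hence cl(A)={2,5,3,0,4,1}
∂A: remove int from cl → {5,3,0,4,1}

int(A) = {2}
cl(A)  = {2,5,3,0,4,1}
∂A     = {5,3,0,4,1}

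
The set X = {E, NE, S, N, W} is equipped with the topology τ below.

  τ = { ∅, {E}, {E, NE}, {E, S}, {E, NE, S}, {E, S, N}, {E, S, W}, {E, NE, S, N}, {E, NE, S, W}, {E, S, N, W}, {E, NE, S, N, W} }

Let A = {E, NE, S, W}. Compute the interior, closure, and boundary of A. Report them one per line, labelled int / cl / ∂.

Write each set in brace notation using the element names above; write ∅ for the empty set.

interior: largest open inside A is {E, NE, S, W} (from ∅, {E}, {E, S}, {E, NE}, {E, S, W}, {E, NE, S}, {E, NE, S, W})
cl via duality: int({N}) = ∅, so X∖∅ = {E, NE, S, N, W}
cl∖int = {N}

int(A) = {E, NE, S, W}
cl(A)  = {E, NE, S, N, W}
∂A     = {N}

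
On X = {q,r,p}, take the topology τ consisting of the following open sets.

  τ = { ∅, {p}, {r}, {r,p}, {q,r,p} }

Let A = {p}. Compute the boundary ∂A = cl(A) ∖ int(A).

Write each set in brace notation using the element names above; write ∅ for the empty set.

{q}

opens ⊆ A: ∅, {p}; union → int = {p}
complement {q,r}; its interior {r}; cl(A) = X∖{r} = {q,p}
boundary = {q,p} ∖ {p} = {q}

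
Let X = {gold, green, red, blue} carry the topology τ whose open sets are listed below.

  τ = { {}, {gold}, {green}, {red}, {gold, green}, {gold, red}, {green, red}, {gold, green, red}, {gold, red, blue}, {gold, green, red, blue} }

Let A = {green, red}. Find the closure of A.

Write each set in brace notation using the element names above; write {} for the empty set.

{green, red, blue}

closure: X∖int(X∖A) = X∖{gold} = {green, red, blue}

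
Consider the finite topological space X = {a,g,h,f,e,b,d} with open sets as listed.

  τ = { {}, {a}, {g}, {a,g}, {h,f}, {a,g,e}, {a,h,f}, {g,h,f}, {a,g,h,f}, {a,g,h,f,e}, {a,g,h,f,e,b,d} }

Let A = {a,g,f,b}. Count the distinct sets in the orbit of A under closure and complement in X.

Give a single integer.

10

cl via duality: int({h,e,d}) = {}, so X∖{} = {a,g,h,f,e,b,d}
Write k for closure, c for complement:
  1. A     = {a,g,f,b}
  2. kA    = {a,g,h,f,e,b,d}
  3. cA    = {h,e,d}
  4. ckA   = {}
  5. kcA   = {h,f,e,b,d}
  6. ckcA  = {a,g}
  7. kckcA = {a,g,e,b,d}
  8. ckckcA = {h,f}
  9. kckckcA = {h,f,b,d}
  10. ckckckcA = {a,g,e}
applying k or c yields no new set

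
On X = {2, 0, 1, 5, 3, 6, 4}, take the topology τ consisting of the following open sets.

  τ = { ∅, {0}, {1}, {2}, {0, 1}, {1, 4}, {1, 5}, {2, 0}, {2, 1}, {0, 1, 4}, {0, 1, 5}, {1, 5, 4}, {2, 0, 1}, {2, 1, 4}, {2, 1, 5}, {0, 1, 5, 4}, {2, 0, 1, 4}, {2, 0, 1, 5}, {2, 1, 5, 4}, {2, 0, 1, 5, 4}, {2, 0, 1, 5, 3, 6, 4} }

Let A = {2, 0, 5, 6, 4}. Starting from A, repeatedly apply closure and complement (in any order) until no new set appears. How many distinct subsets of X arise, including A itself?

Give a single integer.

complement {1, 3}; its interior {1}; cl(A) = X∖{1} = {2, 0, 5, 3, 6, 4}
With k = closure, c = complement:
  1. A     = {2, 0, 5, 6, 4}
  2. kA    = {2, 0, 5, 3, 6, 4}
  3. cA    = {1, 3}
  4. ckA   = {1}
  5. kcA   = {1, 5, 3, 6, 4}
  6. ckcA  = {2, 0}
  7. kckcA = {2, 0, 3, 6}
  8. ckckcA = {1, 5, 4}
k, c of each give nothing new

8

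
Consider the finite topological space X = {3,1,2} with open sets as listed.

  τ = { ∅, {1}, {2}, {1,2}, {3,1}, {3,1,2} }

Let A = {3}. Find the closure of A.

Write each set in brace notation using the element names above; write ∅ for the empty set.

cl via duality: int({1,2}) = {1,2}, so X∖{1,2} = {3}

{3}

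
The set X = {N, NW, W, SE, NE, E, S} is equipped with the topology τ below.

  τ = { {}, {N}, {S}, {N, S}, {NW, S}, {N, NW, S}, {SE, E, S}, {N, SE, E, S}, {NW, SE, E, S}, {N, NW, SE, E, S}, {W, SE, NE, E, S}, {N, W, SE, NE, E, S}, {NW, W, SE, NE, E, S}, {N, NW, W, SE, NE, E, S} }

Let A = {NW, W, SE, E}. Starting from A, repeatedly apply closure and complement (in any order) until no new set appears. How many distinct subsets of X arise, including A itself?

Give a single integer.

closure: X∖int(X∖A) = X∖{N, S} = {NW, W, SE, NE, E}
Let k=closure and c=complement:
  1. A     = {NW, W, SE, E}
  2. kA    = {NW, W, SE, NE, E}
  3. cA    = {N, NE, S}
  4. ckA   = {N, S}
  5. kcA   = {N, NW, W, SE, NE, E, S}
  6. ckcA  = {}
— saturated at 6

6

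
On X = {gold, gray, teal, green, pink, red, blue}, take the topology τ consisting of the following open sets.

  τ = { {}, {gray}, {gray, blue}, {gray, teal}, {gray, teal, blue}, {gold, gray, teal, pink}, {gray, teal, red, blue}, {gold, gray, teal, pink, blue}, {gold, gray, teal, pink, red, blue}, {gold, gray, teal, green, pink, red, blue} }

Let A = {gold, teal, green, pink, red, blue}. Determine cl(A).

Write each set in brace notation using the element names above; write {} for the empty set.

X∖A={gray}, int(X∖A)={gray}, hence cl(A)={gold, teal, green, pink, red, blue}

{gold, teal, green, pink, red, blue}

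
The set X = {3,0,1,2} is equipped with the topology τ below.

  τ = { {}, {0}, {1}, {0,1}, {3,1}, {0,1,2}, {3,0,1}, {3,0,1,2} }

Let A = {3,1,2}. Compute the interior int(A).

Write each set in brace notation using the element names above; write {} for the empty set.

U open, U⊆A: {}, {1}, {3,1}. int(A) = ⋃ = {3,1}

{3,1}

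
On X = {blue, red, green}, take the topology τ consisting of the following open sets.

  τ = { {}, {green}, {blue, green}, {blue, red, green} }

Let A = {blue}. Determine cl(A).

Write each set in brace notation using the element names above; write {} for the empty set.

X∖A={red, green}, int(X∖A)={green}, hence cl(A)={blue, red}

{blue, red}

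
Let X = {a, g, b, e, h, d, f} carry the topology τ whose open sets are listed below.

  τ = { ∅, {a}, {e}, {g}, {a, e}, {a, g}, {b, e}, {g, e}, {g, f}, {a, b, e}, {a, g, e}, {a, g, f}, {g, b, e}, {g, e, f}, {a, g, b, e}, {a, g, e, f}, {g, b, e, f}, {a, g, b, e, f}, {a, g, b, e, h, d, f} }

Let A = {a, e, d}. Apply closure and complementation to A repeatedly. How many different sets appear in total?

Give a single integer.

complement {g, b, h, f}; its interior {g, f}; cl(A) = X∖{g, f} = {a, b, e, h, d}
With k = closure, c = complement:
  1. A     = {a, e, d}
  2. kA    = {a, b, e, h, d}
  3. cA    = {g, b, h, f}
  4. ckA   = {g, f}
  5. kcA   = {g, b, h, d, f}
  6. kckA  = {g, h, d, f}
  7. ckcA  = {a, e}
  8. ckckA = {a, b, e}
k, c of each give nothing new

8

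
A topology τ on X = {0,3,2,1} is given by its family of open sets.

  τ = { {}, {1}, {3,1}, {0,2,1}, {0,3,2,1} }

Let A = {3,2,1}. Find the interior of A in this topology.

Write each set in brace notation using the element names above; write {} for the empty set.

open subsets of A: {}, {1}, {3,1}; so int(A) = {3,1}

{3,1}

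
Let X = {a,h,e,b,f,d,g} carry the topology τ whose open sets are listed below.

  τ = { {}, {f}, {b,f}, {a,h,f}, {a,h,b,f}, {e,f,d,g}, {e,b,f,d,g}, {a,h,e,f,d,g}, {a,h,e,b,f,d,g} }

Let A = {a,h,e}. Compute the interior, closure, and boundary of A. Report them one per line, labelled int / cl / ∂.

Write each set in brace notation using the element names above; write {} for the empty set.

interior: largest open inside A is {} (from {})
cl via duality: int({b,f,d,g}) = {b,f}, so X∖{b,f} = {a,h,e,d,g}
cl∖int = {a,h,e,d,g}

int(A) = {}
cl(A)  = {a,h,e,d,g}
∂A     = {a,h,e,d,g}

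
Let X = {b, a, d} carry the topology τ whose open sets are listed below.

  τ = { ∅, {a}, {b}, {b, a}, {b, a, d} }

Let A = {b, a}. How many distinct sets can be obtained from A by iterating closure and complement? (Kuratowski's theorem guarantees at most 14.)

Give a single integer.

complement {d}; its interior ∅; cl(A) = X∖∅ = {b, a, d}
With k = closure, c = complement:
  1. A     = {b, a}
  2. kA    = {b, a, d}
  3. cA    = {d}
  4. ckA   = ∅
k, c of each give nothing new

4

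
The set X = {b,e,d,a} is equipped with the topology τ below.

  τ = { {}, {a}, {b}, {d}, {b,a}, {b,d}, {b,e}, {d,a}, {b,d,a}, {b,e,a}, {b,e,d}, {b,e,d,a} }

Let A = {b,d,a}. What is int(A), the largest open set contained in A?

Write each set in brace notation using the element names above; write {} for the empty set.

interior: largest open inside A is {b,d,a} (from {}, {b}, {d}, {a}, {b,a}, {d,a}, {b,d}, {b,d,a})

{b,d,a}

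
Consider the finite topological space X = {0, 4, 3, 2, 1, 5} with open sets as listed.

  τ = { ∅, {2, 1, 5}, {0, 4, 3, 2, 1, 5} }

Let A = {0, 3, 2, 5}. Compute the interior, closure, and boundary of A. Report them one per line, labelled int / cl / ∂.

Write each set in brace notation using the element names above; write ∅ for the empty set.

interior: largest open inside A is ∅ (from ∅)
cl via duality: int({4, 1}) = ∅, so X∖∅ = {0, 4, 3, 2, 1, 5}
cl∖int = {0, 4, 3, 2, 1, 5}

int(A) = ∅
cl(A)  = {0, 4, 3, 2, 1, 5}
∂A     = {0, 4, 3, 2, 1, 5}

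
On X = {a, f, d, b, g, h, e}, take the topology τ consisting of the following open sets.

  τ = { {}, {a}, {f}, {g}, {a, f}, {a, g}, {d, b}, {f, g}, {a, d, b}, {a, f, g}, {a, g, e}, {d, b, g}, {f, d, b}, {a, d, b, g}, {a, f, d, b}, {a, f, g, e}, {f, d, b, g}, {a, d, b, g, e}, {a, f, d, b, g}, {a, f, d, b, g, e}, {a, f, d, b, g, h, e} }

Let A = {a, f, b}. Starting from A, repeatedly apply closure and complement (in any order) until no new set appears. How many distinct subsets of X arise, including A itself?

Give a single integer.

complement {d, g, h, e}; its interior {g}; cl(A) = X∖{g} = {a, f, d, b, h, e}
With k = closure, c = complement:
  1. A     = {a, f, b}
  2. kA    = {a, f, d, b, h, e}
  3. cA    = {d, g, h, e}
  4. ckA   = {g}
  5. kcA   = {d, b, g, h, e}
  6. kckA  = {g, h, e}
  7. ckcA  = {a, f}
  8. ckckA = {a, f, d, b}
  9. kckcA = {a, f, h, e}
  10. ckckcA = {d, b, g}
k, c of each give nothing new

10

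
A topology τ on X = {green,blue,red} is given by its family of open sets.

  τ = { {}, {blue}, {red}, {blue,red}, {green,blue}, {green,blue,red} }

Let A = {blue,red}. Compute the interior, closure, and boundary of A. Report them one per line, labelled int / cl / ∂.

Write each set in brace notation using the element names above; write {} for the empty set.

U open, U⊆A: {}, {red}, {blue}, {blue,red}. int(A) = ⋃ = {blue,red}
X∖A={green}, int(X∖A)={}, hence cl(A)={green,blue,red}
∂A: remove int from cl → {green}

int(A) = {blue,red}
cl(A)  = {green,blue,red}
∂A     = {green}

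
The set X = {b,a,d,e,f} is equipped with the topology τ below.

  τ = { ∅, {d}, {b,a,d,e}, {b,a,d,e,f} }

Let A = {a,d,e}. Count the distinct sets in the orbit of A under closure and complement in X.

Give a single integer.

6

cl via duality: int({b,f}) = ∅, so X∖∅ = {b,a,d,e,f}
Write k for closure, c for complement:
  1. A     = {a,d,e}
  2. kA    = {b,a,d,e,f}
  3. cA    = {b,f}
  4. ckA   = ∅
  5. kcA   = {b,a,e,f}
  6. ckcA  = {d}
applying k or c yields no new set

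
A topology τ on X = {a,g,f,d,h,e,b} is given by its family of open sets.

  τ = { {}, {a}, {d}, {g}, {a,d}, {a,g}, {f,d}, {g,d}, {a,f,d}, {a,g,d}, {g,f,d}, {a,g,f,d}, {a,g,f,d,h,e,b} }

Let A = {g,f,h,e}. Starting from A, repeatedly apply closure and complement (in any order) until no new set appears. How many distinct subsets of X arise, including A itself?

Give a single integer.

closure: X∖int(X∖A) = X∖{a,d} = {g,f,h,e,b}
Let k=closure and c=complement:
  1. A     = {g,f,h,e}
  2. kA    = {g,f,h,e,b}
  3. cA    = {a,d,b}
  4. ckA   = {a,d}
  5. kcA   = {a,f,d,h,e,b}
  6. ckcA  = {g}
  7. kckcA = {g,h,e,b}
  8. ckckcA = {a,f,d}
— saturated at 8

8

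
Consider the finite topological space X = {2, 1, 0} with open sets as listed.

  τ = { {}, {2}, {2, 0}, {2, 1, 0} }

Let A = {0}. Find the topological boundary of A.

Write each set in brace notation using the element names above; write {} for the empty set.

{1, 0}

open subsets of A: {}; so int(A) = {}
closure: X∖int(X∖A) = X∖{2} = {1, 0}
∂A = {1, 0} minus {} = {1, 0}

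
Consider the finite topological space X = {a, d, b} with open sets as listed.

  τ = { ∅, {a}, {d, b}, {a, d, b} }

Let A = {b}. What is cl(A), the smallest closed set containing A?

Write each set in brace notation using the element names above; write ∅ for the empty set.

closure: X∖int(X∖A) = X∖{a} = {d, b}

{d, b}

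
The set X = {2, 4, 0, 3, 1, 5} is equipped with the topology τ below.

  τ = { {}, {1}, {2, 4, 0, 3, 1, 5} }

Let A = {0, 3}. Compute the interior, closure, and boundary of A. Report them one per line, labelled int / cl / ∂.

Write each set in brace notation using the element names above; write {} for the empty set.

U open, U⊆A: {}. int(A) = ⋃ = {}
X∖A={2, 4, 1, 5}, int(X∖A)={1}, hence cl(A)={2, 4, 0, 3, 5}
∂A: remove int from cl → {2, 4, 0, 3, 5}

int(A) = {}
cl(A)  = {2, 4, 0, 3, 5}
∂A     = {2, 4, 0, 3, 5}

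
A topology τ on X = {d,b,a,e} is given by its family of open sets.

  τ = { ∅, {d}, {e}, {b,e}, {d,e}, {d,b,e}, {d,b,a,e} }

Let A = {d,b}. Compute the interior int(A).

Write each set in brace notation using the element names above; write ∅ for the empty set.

open subsets of A: ∅, {d}; so int(A) = {d}

{d}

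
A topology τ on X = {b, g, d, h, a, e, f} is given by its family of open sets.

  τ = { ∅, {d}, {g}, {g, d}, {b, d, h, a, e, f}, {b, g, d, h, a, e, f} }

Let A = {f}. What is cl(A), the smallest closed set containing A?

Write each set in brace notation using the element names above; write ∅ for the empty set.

cl via duality: int({b, g, d, h, a, e}) = {g, d}, so X∖{g, d} = {b, h, a, e, f}

{b, h, a, e, f}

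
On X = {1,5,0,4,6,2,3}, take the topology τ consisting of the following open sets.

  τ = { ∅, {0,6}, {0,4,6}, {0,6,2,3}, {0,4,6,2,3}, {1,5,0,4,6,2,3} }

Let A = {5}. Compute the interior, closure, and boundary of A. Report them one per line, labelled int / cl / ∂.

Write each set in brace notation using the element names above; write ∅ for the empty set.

int(A) = ∅
cl(A)  = {1,5}
∂A     = {1,5}

opens ⊆ A: ∅; union → int = ∅
complement {1,0,4,6,2,3}; its interior {0,4,6,2,3}; cl(A) = X∖{0,4,6,2,3} = {1,5}
boundary = {1,5} ∖ ∅ = {1,5}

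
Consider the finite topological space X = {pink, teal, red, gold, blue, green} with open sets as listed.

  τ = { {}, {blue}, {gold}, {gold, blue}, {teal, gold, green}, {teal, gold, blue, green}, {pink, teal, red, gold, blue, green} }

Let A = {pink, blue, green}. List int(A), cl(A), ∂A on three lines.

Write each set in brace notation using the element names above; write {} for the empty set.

opens ⊆ A: {}, {blue}; union → int = {blue}
complement {teal, red, gold}; its interior {gold}; cl(A) = X∖{gold} = {pink, teal, red, blue, green}
boundary = {pink, teal, red, blue, green} ∖ {blue} = {pink, teal, red, green}

int(A) = {blue}
cl(A)  = {pink, teal, red, blue, green}
∂A     = {pink, teal, red, green}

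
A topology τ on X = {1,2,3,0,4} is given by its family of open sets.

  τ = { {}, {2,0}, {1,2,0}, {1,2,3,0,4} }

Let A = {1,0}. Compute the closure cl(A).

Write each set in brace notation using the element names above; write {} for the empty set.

{1,2,3,0,4}

closure: X∖int(X∖A) = X∖{} = {1,2,3,0,4}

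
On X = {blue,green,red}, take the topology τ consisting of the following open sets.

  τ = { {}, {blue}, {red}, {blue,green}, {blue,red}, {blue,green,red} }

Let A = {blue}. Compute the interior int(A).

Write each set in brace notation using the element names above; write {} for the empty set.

{blue}

interior: largest open inside A is {blue} (from {}, {blue})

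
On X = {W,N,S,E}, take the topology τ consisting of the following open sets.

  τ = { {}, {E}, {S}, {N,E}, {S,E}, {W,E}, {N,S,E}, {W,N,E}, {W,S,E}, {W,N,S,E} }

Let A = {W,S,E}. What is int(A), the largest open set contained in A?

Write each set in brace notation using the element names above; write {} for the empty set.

interior: largest open inside A is {W,S,E} (from {}, {S}, {E}, {S,E}, {W,E}, {W,S,E})

{W,S,E}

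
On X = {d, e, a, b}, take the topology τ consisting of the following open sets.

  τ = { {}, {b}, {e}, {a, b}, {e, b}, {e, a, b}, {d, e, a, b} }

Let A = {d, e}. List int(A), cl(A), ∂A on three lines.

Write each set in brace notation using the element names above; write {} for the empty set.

U open, U⊆A: {}, {e}. int(A) = ⋃ = {e}
X∖A={a, b}, int(X∖A)={a, b}, hence cl(A)={d, e}
∂A: remove int from cl → {d}

int(A) = {e}
cl(A)  = {d, e}
∂A     = {d}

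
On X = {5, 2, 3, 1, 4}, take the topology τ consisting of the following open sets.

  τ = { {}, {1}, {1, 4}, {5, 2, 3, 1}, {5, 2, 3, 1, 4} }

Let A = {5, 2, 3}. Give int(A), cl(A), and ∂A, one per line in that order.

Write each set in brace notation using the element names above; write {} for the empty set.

interior: largest open inside A is {} (from {})
cl via duality: int({1, 4}) = {1, 4}, so X∖{1, 4} = {5, 2, 3}
cl∖int = {5, 2, 3}

int(A) = {}
cl(A)  = {5, 2, 3}
∂A     = {5, 2, 3}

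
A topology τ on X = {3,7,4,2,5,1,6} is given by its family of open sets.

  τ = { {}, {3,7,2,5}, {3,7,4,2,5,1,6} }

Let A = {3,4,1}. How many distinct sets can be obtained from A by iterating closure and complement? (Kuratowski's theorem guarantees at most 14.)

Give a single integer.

complement {7,2,5,6}; its interior {}; cl(A) = X∖{} = {3,7,4,2,5,1,6}
With k = closure, c = complement:
  1. A     = {3,4,1}
  2. kA    = {3,7,4,2,5,1,6}
  3. cA    = {7,2,5,6}
  4. ckA   = {}
k, c of each give nothing new

4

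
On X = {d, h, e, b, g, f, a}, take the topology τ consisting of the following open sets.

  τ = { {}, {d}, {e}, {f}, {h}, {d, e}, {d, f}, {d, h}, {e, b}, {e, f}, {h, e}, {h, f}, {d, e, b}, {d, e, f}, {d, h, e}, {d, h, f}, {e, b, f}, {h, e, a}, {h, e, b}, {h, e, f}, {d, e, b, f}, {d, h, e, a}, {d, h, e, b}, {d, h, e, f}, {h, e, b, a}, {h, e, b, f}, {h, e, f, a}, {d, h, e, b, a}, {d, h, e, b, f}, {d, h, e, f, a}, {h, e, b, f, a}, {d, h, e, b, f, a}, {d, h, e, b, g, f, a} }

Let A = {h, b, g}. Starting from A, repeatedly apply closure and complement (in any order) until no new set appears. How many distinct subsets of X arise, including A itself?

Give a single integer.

8

complement {d, e, f, a}; its interior {d, e, f}; cl(A) = X∖{d, e, f} = {h, b, g, a}
With k = closure, c = complement:
  1. A     = {h, b, g}
  2. kA    = {h, b, g, a}
  3. cA    = {d, e, f, a}
  4. ckA   = {d, e, f}
  5. kcA   = {d, e, b, g, f, a}
  6. ckcA  = {h}
  7. kckcA = {h, g, a}
  8. ckckcA = {d, e, b, f}
k, c of each give nothing new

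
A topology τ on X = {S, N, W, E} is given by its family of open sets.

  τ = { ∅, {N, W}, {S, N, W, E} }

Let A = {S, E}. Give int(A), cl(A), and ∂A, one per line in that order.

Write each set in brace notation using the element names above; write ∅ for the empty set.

U open, U⊆A: ∅. int(A) = ⋃ = ∅
X∖A={N, W}, int(X∖A)={N, W}, hence cl(A)={S, E}
∂A: remove int from cl → {S, E}

int(A) = ∅
cl(A)  = {S, E}
∂A     = {S, E}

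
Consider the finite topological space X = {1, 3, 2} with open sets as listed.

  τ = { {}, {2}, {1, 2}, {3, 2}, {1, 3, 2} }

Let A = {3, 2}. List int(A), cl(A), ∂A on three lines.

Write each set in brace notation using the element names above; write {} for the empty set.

int(A) = {3, 2}
cl(A)  = {1, 3, 2}
∂A     = {1}

U open, U⊆A: {}, {2}, {3, 2}. int(A) = ⋃ = {3, 2}
X∖A={1}, int(X∖A)={}, hence cl(A)={1, 3, 2}
∂A: remove int from cl → {1}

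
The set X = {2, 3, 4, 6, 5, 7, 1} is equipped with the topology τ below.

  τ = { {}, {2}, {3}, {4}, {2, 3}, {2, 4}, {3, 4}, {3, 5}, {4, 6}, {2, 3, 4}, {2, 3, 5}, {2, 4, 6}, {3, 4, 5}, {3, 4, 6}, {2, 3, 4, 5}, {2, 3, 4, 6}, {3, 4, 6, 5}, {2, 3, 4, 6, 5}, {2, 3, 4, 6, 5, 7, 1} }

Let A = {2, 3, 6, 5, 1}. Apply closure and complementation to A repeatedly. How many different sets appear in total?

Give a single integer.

8

closure: X∖int(X∖A) = X∖{4} = {2, 3, 6, 5, 7, 1}
Let k=closure and c=complement:
  1. A     = {2, 3, 6, 5, 1}
  2. kA    = {2, 3, 6, 5, 7, 1}
  3. cA    = {4, 7}
  4. ckA   = {4}
  5. kcA   = {4, 6, 7, 1}
  6. ckcA  = {2, 3, 5}
  7. kckcA = {2, 3, 5, 7, 1}
  8. ckckcA = {4, 6}
— saturated at 8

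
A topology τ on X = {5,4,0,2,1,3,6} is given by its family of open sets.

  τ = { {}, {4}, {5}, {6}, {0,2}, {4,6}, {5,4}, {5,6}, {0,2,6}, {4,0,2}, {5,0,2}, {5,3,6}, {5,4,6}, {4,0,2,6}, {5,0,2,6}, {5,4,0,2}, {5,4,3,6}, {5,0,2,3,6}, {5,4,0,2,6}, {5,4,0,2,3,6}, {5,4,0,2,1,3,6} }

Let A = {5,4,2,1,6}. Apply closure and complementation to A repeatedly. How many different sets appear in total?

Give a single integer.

10

X∖A={0,3}, int(X∖A)={}, hence cl(A)={5,4,0,2,1,3,6}
Orbit (k=closure, c=complement):
  1. A     = {5,4,2,1,6}
  2. kA    = {5,4,0,2,1,3,6}
  3. cA    = {0,3}
  4. ckA   = {}
  5. kcA   = {0,2,1,3}
  6. ckcA  = {5,4,6}
  7. kckcA = {5,4,1,3,6}
  8. ckckcA = {0,2}
  9. kckckcA = {0,2,1}
  10. ckckckcA = {5,4,3,6}
(closed under both — stop)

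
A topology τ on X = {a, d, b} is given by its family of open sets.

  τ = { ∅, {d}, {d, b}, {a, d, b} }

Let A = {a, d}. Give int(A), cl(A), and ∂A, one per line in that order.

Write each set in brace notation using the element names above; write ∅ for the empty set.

opens ⊆ A: ∅, {d}; union → int = {d}
complement {b}; its interior ∅; cl(A) = X∖∅ = {a, d, b}
boundary = {a, d, b} ∖ {d} = {a, b}

int(A) = {d}
cl(A)  = {a, d, b}
∂A     = {a, b}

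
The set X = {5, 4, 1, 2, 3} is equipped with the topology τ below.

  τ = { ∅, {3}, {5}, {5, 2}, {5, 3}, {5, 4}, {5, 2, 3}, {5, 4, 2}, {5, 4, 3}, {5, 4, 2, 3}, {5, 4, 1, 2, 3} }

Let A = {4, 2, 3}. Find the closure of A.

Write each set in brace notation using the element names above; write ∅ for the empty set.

{4, 1, 2, 3}

complement {5, 1}; its interior {5}; cl(A) = X∖{5} = {4, 1, 2, 3}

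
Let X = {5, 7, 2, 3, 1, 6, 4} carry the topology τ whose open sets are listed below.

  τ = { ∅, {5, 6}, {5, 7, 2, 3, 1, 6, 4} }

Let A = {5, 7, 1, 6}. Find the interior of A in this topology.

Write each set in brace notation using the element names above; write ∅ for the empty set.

{5, 6}

open subsets of A: ∅, {5, 6}; so int(A) = {5, 6}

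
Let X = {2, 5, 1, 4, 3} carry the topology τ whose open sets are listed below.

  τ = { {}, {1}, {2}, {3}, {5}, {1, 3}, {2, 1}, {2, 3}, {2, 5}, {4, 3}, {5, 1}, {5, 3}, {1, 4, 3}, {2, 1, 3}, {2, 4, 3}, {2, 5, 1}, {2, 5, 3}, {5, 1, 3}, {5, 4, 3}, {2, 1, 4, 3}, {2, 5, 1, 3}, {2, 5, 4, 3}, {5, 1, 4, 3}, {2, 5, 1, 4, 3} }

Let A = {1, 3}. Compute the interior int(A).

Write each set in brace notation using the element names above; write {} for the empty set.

{1, 3}

open subsets of A: {}, {1}, {3}, {1, 3}; so int(A) = {1, 3}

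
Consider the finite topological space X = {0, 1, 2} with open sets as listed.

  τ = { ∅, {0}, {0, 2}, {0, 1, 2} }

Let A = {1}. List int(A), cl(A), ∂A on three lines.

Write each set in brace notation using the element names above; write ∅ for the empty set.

int(A) = ∅
cl(A)  = {1}
∂A     = {1}

U open, U⊆A: ∅. int(A) = ⋃ = ∅
X∖A={0, 2}, int(X∖A)={0, 2}, hence cl(A)={1}
∂A: remove int from cl → {1}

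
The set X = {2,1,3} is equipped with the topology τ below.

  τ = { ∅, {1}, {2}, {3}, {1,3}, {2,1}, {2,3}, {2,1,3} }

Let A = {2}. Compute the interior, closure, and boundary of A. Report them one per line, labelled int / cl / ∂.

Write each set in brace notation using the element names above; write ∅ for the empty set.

interior: largest open inside A is {2} (from ∅, {2})
cl via duality: int({1,3}) = {1,3}, so X∖{1,3} = {2}
cl∖int = ∅

int(A) = {2}
cl(A)  = {2}
∂A     = ∅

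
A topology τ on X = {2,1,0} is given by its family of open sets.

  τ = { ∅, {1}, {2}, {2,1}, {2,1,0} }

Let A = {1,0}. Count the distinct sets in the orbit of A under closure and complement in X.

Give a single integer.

complement {2}; its interior {2}; cl(A) = X∖{2} = {1,0}
With k = closure, c = complement:
  1. A     = {1,0}
  2. cA    = {2}
  3. kcA   = {2,0}
  4. ckcA  = {1}
k, c of each give nothing new

4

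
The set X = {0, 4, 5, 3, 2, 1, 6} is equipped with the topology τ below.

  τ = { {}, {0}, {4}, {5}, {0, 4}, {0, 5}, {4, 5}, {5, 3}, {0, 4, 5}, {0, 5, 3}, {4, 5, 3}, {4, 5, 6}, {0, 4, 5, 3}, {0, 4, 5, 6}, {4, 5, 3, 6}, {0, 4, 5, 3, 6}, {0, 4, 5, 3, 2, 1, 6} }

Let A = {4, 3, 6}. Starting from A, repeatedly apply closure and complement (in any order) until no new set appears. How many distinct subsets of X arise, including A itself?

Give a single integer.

8

closure: X∖int(X∖A) = X∖{0, 5} = {4, 3, 2, 1, 6}
Let k=closure and c=complement:
  1. A     = {4, 3, 6}
  2. kA    = {4, 3, 2, 1, 6}
  3. cA    = {0, 5, 2, 1}
  4. ckA   = {0, 5}
  5. kcA   = {0, 5, 3, 2, 1, 6}
  6. ckcA  = {4}
  7. kckcA = {4, 2, 1, 6}
  8. ckckcA = {0, 5, 3}
— saturated at 8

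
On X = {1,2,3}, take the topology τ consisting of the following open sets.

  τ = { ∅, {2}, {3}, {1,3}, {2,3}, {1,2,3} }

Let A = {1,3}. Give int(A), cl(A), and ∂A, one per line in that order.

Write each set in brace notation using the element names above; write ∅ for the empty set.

int(A) = {1,3}
cl(A)  = {1,3}
∂A     = ∅

open subsets of A: ∅, {3}, {1,3}; so int(A) = {1,3}
closure: X∖int(X∖A) = X∖{2} = {1,3}
∂A = {1,3} minus {1,3} = ∅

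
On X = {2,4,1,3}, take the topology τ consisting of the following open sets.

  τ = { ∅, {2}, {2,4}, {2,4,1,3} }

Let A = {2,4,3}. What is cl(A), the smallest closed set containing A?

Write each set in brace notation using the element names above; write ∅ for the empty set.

{2,4,1,3}

cl via duality: int({1}) = ∅, so X∖∅ = {2,4,1,3}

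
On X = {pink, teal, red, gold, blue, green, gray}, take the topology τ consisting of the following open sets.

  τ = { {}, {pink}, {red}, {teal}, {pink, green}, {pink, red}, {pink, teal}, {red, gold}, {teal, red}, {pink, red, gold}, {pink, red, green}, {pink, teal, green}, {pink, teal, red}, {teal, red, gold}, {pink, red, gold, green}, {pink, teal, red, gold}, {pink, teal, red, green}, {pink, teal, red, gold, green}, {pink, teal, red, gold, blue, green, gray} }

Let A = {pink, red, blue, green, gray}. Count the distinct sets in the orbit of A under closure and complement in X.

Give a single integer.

closure: X∖int(X∖A) = X∖{teal} = {pink, red, gold, blue, green, gray}
Let k=closure and c=complement:
  1. A     = {pink, red, blue, green, gray}
  2. kA    = {pink, red, gold, blue, green, gray}
  3. cA    = {teal, gold}
  4. ckA   = {teal}
  5. kcA   = {teal, gold, blue, gray}
  6. kckA  = {teal, blue, gray}
  7. ckcA  = {pink, red, green}
  8. ckckA = {pink, red, gold, green}
— saturated at 8

8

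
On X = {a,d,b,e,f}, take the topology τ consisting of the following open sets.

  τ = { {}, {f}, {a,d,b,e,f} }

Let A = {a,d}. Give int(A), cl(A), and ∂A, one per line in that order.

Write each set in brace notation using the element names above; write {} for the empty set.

interior: largest open inside A is {} (from {})
cl via duality: int({b,e,f}) = {f}, so X∖{f} = {a,d,b,e}
cl∖int = {a,d,b,e}

int(A) = {}
cl(A)  = {a,d,b,e}
∂A     = {a,d,b,e}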